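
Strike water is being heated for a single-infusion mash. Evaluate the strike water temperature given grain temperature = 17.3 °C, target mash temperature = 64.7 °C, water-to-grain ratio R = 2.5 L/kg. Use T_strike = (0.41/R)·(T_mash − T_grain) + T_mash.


T_strike = (0.41/2.5)·(64.7 − 17.3) + 64.7

72.4736 °C


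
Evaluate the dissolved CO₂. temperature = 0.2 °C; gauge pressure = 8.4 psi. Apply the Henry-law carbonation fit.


vols = (P + 14.695)·(0.01821 + 0.09011·e^(−0.04·T))
vols = (8.4 + 14.695)·(0.01821 + 0.09011·e^(−0.04·0.2))

2.4851 volumes


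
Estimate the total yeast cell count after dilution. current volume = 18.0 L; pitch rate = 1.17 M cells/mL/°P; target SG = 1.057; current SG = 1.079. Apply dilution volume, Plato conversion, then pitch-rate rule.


V_w = V·((SG_c−1)/(SG_t−1)−1);  °P = 259 − 259/SG_t;  cells = rate·(V+V_w)·°P
V_w = 18.0·((1.079−1)/(1.057−1)−1) = 6.9474
V_final = 18.0 + 6.9474 = 24.9474
°P = 259 − 259/1.057 = 13.9669
cells = 1.17·24.9474·13.9669

407.6714 billion cells


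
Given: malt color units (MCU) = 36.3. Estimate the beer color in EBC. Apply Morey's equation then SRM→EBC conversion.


SRM = 1.4922·MCU^0.6859;  EBC = SRM·1.97
SRM = 1.4922·36.3^0.6859 = 17.5294
EBC = 17.5294·1.97

34.5329 EBC


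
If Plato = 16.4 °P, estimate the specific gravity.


SG = 259/(259 − P)
SG = 259/(259 − 16.4)

1.0676


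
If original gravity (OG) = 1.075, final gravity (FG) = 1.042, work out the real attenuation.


AA = (OG−FG)/(OG−1)·100;  RA = AA·0.8192
AA = (1.075 − 1.042)/(1.075 − 1)·100 = 44.0000
RA = 44.0000·0.8192

36.0448 %


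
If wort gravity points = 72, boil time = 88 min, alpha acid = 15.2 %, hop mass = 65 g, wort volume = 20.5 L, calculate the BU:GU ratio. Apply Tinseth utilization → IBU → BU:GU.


U = 1.65·0.000125^(GP/1000)·(1−e^(−0.04t))/4.15;  IBU = (α/100)·m·U·1000/V;  BU:GU = IBU/GP
U = 1.65·0.000125^(72/1000)·(1−e^(−0.04·88))/4.15 = 0.2020
IBU = (15.2/100)·65·0.2020·1000/20.5 = 97.3571
BU:GU = 97.3571/72

1.3522


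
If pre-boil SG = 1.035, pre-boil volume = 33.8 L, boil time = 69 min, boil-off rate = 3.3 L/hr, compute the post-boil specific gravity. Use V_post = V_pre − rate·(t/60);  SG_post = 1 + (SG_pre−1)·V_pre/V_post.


V_post = 33.8 − 3.3·(69/60) = 30.0050
SG_post = 1 + (1.035 − 1)·33.8/30.0050

1.0394


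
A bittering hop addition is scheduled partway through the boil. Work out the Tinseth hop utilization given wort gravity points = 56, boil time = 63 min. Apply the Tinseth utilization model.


U = 1.65·0.000125^(GP/1000) · (1 − e^(−0.04·t))/4.15
bigness = 1.65·0.000125^(56/1000) = 0.9975
boil_factor = (1 − e^(−0.04·63))/4.15 = 0.2216
U = 0.9975 · 0.2216

0.2210


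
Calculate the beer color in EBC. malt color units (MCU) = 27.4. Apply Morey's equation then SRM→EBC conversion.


SRM = 1.4922·MCU^0.6859;  EBC = SRM·1.97
SRM = 1.4922·27.4^0.6859 = 14.4537
EBC = 14.4537·1.97

28.4739 EBC


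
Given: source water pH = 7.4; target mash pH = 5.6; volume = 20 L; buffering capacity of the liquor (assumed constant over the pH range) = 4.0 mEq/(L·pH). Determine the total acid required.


acid = buffering capacity · (pH_source − pH_target) · V
acid = 4.0 · (7.4 − 5.6) · 20

144.0000 mEq


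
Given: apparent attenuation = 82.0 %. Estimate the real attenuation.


RA = AA · 0.8192
RA = 82.0 · 0.8192

67.1744 %


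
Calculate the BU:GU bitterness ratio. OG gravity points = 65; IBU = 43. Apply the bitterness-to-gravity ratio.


BU:GU = IBU / OG_points
BU:GU = 43 / 65

0.6615


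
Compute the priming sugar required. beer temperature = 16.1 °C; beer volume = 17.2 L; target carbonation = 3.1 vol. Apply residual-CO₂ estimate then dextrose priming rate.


residual = 14.695·(0.01821 + 0.09011·e^(−0.04·T));  sugar = (target − residual)·4.0·V
residual = 14.695·(0.01821 + 0.09011·e^(−0.04·16.1)) = 0.9630
sugar = (3.1 − 0.9630)·4.0·17.2

147.0234 g


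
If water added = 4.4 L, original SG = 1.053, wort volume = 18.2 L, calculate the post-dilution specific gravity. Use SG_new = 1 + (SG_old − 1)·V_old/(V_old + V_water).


pts = (1.053 − 1)·1000·18.2/(18.2 + 4.4) = 42.6814
SG_new = 1 + 42.6814/1000

1.0427


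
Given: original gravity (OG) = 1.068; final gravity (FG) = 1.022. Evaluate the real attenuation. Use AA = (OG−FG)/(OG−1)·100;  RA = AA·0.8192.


AA = (1.068 − 1.022)/(1.068 − 1)·100 = 67.6471
RA = 67.6471·0.8192

55.4165 %


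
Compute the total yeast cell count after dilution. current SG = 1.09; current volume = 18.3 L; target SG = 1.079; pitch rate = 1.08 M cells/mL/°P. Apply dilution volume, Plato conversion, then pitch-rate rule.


V_w = V·((SG_c−1)/(SG_t−1)−1);  °P = 259 − 259/SG_t;  cells = rate·(V+V_w)·°P
V_w = 18.3·((1.09−1)/(1.079−1)−1) = 2.5481
V_final = 18.3 + 2.5481 = 20.8481
°P = 259 − 259/1.079 = 18.9629
cells = 1.08·20.8481·18.9629

426.9683 billion cells


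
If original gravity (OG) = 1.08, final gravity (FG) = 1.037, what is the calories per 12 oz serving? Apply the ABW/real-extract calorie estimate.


ABW = (OG−FG)·131.25·0.79/FG;  °P = 259 − 259/SG (for OG→OE and FG→AE);  RE = 0.1808·OE + 0.8192·AE;  Cal = (6.9·ABW + 4·(RE−0.1))·FG·3.55
ABW = (1.08 − 1.037)·131.25·0.79/1.037 = 4.2995
OE = 259 − 259/1.08 = 19.1852 °P
AE = 259 − 259/1.037 = 9.2411 °P
RE = 0.1808·19.1852 + 0.8192·9.2411 = 11.0390 °P
Cal = (6.9·4.2995 + 4·(11.0390−0.1))·1.037·3.55

270.2933 kcal


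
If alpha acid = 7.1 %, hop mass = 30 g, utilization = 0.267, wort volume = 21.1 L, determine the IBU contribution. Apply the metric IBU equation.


IBU = (α/100)·mass·U·1000 / V
IBU = (7.1/100)·30·0.267·1000 / 21.1

26.9531 IBU


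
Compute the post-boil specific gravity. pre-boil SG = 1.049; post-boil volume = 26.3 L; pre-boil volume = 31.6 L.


SG_post = 1 + (SG_pre − 1)·V_pre/V_post
pts_pre = (1.049 − 1)·1000 = 49.0000
pts_post = 49.0000·31.6/26.3 = 58.8745
SG_post = 1 + 58.8745/1000

1.0589


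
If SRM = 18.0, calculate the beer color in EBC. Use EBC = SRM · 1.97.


EBC = 18.0 · 1.97

35.4600 EBC


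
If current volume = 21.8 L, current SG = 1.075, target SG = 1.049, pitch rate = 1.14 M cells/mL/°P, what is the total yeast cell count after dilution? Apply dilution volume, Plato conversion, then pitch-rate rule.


V_w = V·((SG_c−1)/(SG_t−1)−1);  °P = 259 − 259/SG_t;  cells = rate·(V+V_w)·°P
V_w = 21.8·((1.075−1)/(1.049−1)−1) = 11.5673
V_final = 21.8 + 11.5673 = 33.3673
°P = 259 − 259/1.049 = 12.0982
cells = 1.14·33.3673·12.0982

460.2003 billion cells


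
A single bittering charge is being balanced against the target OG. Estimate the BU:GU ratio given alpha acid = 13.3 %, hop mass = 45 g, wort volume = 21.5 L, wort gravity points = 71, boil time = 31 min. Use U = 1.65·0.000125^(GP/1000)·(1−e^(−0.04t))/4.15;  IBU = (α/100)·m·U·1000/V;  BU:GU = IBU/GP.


U = 1.65·0.000125^(71/1000)·(1−e^(−0.04·31))/4.15 = 0.1493
IBU = (13.3/100)·45·0.1493·1000/21.5 = 41.5506
BU:GU = 41.5506/71

0.5852


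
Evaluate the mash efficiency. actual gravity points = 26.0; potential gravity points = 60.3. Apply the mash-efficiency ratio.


efficiency = actual / potential × 100
efficiency = 26.0 / 60.3 × 100

43.1177 %


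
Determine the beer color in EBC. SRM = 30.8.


EBC = SRM · 1.97
EBC = 30.8 · 1.97

60.6760 EBC


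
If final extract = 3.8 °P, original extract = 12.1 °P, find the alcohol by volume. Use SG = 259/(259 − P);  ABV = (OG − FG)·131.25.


OG = 259/(259 − 12.1) = 1.0490
FG = 259/(259 − 3.8) = 1.0149
ABV = (1.0490 − 1.0149)·131.25

4.4779 % ABV


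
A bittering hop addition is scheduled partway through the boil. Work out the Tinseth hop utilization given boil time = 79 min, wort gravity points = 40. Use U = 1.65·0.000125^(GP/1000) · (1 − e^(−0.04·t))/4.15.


bigness = 1.65·0.000125^(40/1000) = 1.1518
boil_factor = (1 − e^(−0.04·79))/4.15 = 0.2307
U = 1.1518 · 0.2307

0.2658


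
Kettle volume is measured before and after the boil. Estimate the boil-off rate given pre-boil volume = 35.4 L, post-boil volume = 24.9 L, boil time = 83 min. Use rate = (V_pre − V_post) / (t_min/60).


rate = (35.4 − 24.9) / (83/60)

7.5904 L/hr


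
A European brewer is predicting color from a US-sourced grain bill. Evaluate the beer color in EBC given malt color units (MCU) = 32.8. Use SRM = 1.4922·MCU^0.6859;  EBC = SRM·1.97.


SRM = 1.4922·32.8^0.6859 = 16.3518
EBC = 16.3518·1.97

32.2130 EBC


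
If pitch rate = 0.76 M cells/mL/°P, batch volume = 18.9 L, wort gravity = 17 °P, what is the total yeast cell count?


cells (billions) = rate · V_L · °P
cells = 0.76 · 18.9 · 17

244.1880 billion cells


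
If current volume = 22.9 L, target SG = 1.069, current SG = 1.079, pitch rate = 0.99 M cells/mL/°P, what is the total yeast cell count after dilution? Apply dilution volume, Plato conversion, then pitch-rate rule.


V_w = V·((SG_c−1)/(SG_t−1)−1);  °P = 259 − 259/SG_t;  cells = rate·(V+V_w)·°P
V_w = 22.9·((1.079−1)/(1.069−1)−1) = 3.3188
V_final = 22.9 + 3.3188 = 26.2188
°P = 259 − 259/1.069 = 16.7175
cells = 0.99·26.2188·16.7175

433.9302 billion cells


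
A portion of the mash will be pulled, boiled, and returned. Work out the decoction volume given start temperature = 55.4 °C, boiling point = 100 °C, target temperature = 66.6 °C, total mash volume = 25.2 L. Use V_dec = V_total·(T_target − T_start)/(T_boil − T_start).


V_dec = 25.2·(66.6 − 55.4)/(100 − 55.4)

6.3283 L


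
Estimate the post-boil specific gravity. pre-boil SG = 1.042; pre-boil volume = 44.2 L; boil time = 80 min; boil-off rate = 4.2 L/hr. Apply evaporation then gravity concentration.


V_post = V_pre − rate·(t/60);  SG_post = 1 + (SG_pre−1)·V_pre/V_post
V_post = 44.2 − 4.2·(80/60) = 38.6000
SG_post = 1 + (1.042 − 1)·44.2/38.6000

1.0481


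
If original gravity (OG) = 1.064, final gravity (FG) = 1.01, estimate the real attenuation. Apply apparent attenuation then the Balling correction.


AA = (OG−FG)/(OG−1)·100;  RA = AA·0.8192
AA = (1.064 − 1.01)/(1.064 − 1)·100 = 84.3750
RA = 84.3750·0.8192

69.1200 %


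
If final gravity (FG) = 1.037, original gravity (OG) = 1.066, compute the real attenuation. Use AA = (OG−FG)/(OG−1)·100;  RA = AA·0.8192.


AA = (1.066 − 1.037)/(1.066 − 1)·100 = 43.9394
RA = 43.9394·0.8192

35.9952 %


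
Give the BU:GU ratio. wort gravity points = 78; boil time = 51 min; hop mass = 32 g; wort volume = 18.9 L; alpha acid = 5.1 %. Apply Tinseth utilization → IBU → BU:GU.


U = 1.65·0.000125^(GP/1000)·(1−e^(−0.04t))/4.15;  IBU = (α/100)·m·U·1000/V;  BU:GU = IBU/GP
U = 1.65·0.000125^(78/1000)·(1−e^(−0.04·51))/4.15 = 0.1716
IBU = (5.1/100)·32·0.1716·1000/18.9 = 14.8169
BU:GU = 14.8169/78

0.1900


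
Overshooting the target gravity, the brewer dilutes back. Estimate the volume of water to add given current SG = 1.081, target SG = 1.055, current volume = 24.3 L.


V_water = V·((SG_curr − 1)/(SG_target − 1) − 1)
V_water = 24.3·((1.081 − 1)/(1.055 − 1) − 1)

11.4873 L


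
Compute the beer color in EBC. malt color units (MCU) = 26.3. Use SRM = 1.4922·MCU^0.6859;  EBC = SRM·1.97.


SRM = 1.4922·26.3^0.6859 = 14.0532
EBC = 14.0532·1.97

27.6848 EBC


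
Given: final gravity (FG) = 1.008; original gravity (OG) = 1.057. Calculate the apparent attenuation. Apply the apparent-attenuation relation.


AA = (OG − FG)/(OG − 1) · 100
AA = (1.057 − 1.008)/(1.057 − 1) · 100

85.9649 %


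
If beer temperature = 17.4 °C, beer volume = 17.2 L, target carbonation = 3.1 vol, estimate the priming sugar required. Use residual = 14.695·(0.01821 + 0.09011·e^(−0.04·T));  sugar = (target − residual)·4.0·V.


residual = 14.695·(0.01821 + 0.09011·e^(−0.04·17.4)) = 0.9278
sugar = (3.1 − 0.9278)·4.0·17.2

149.4478 g


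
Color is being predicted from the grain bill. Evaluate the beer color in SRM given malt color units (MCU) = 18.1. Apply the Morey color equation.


SRM = 1.4922 · MCU^0.6859
SRM = 1.4922 · 18.1^0.6859

10.8760 SRM


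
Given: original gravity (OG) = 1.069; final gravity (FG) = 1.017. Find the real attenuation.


AA = (OG−FG)/(OG−1)·100;  RA = AA·0.8192
AA = (1.069 − 1.017)/(1.069 − 1)·100 = 75.3623
RA = 75.3623·0.8192

61.7368 %


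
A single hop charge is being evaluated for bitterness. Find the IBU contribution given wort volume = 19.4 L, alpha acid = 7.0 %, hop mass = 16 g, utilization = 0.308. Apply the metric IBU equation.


IBU = (α/100)·mass·U·1000 / V
IBU = (7.0/100)·16·0.308·1000 / 19.4

17.7814 IBU


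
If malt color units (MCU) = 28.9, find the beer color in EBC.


SRM = 1.4922·MCU^0.6859;  EBC = SRM·1.97
SRM = 1.4922·28.9^0.6859 = 14.9919
EBC = 14.9919·1.97

29.5341 EBC


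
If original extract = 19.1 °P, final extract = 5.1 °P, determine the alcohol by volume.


SG = 259/(259 − P);  ABV = (OG − FG)·131.25
OG = 259/(259 − 19.1) = 1.0796
FG = 259/(259 − 5.1) = 1.0201
ABV = (1.0796 − 1.0201)·131.25

7.8133 % ABV


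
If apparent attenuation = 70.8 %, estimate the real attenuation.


RA = AA · 0.8192
RA = 70.8 · 0.8192

57.9994 %


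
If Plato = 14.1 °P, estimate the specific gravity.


SG = 259/(259 − P)
SG = 259/(259 − 14.1)

1.0576


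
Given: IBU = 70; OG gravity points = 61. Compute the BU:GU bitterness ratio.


BU:GU = IBU / OG_points
BU:GU = 70 / 61

1.1475


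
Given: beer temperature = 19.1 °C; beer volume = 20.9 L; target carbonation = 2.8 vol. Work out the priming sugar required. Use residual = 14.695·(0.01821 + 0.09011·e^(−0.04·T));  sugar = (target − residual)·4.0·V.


residual = 14.695·(0.01821 + 0.09011·e^(−0.04·19.1)) = 0.8844
sugar = (2.8 − 0.8844)·4.0·20.9

160.1448 g


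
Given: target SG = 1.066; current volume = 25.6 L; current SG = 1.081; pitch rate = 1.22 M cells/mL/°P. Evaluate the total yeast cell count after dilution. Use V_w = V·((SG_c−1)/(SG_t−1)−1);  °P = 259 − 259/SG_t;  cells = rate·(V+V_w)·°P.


V_w = 25.6·((1.081−1)/(1.066−1)−1) = 5.8182
V_final = 25.6 + 5.8182 = 31.4182
°P = 259 − 259/1.066 = 16.0356
cells = 1.22·31.4182·16.0356

614.6493 billion cells


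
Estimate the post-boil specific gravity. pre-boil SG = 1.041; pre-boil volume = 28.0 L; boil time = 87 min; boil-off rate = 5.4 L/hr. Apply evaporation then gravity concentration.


V_post = V_pre − rate·(t/60);  SG_post = 1 + (SG_pre−1)·V_pre/V_post
V_post = 28.0 − 5.4·(87/60) = 20.1700
SG_post = 1 + (1.041 − 1)·28.0/20.1700

1.0569


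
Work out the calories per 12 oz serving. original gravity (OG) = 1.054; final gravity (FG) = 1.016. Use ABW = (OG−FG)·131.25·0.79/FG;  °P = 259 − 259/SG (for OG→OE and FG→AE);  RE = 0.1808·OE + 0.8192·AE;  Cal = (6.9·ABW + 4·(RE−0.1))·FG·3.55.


ABW = (1.054 − 1.016)·131.25·0.79/1.016 = 3.8781
OE = 259 − 259/1.054 = 13.2694 °P
AE = 259 − 259/1.016 = 4.0787 °P
RE = 0.1808·13.2694 + 0.8192·4.0787 = 5.7404 °P
Cal = (6.9·3.8781 + 4·(5.7404−0.1))·1.016·3.55

177.8888 kcal


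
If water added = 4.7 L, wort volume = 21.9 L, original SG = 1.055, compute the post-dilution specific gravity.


SG_new = 1 + (SG_old − 1)·V_old/(V_old + V_water)
pts = (1.055 − 1)·1000·21.9/(21.9 + 4.7) = 45.2820
SG_new = 1 + 45.2820/1000

1.0453


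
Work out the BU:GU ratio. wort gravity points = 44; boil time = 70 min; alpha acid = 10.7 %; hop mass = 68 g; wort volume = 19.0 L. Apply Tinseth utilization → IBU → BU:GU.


U = 1.65·0.000125^(GP/1000)·(1−e^(−0.04t))/4.15;  IBU = (α/100)·m·U·1000/V;  BU:GU = IBU/GP
U = 1.65·0.000125^(44/1000)·(1−e^(−0.04·70))/4.15 = 0.2515
IBU = (10.7/100)·68·0.2515·1000/19.0 = 96.2925
BU:GU = 96.2925/44

2.1885


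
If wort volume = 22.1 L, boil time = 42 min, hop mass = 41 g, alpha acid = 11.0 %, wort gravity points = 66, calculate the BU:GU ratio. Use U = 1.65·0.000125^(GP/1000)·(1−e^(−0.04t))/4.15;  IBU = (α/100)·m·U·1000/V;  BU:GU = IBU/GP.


U = 1.65·0.000125^(66/1000)·(1−e^(−0.04·42))/4.15 = 0.1788
IBU = (11.0/100)·41·0.1788·1000/22.1 = 36.4788
BU:GU = 36.4788/66

0.5527


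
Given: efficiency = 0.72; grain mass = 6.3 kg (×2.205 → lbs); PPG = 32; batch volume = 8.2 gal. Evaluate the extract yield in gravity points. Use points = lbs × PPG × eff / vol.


lbs = 6.3 × 2.205 = 13.8915
points = 13.8915 × 32 × 0.72 / 8.2

39.0317 points


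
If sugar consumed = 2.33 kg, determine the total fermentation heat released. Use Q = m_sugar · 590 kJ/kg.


Q = 2.33 · 590

1374.7000 kJ


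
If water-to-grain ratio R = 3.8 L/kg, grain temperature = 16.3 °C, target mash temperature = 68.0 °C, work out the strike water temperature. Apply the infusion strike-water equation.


T_strike = (0.41/R)·(T_mash − T_grain) + T_mash
T_strike = (0.41/3.8)·(68.0 − 16.3) + 68.0

73.5782 °C


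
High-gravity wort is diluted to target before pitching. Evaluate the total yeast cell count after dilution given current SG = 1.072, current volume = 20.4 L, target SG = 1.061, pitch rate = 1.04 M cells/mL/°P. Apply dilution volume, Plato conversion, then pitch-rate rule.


V_w = V·((SG_c−1)/(SG_t−1)−1);  °P = 259 − 259/SG_t;  cells = rate·(V+V_w)·°P
V_w = 20.4·((1.072−1)/(1.061−1)−1) = 3.6787
V_final = 20.4 + 3.6787 = 24.0787
°P = 259 − 259/1.061 = 14.8907
cells = 1.04·24.0787·14.8907

372.8897 billion cells


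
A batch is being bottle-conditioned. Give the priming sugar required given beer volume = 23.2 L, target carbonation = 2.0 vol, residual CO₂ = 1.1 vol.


sugar = (target − residual)·4.0·V
sugar = (2.0 − 1.1)·4.0·23.2

83.5200 g


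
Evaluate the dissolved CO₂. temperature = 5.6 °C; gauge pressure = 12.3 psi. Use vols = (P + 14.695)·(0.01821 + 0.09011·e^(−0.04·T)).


vols = (12.3 + 14.695)·(0.01821 + 0.09011·e^(−0.04·5.6))

2.4359 volumes


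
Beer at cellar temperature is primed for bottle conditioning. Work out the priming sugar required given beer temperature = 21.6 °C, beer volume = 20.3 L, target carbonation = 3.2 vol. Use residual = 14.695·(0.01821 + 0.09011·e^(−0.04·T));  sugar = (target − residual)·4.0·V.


residual = 14.695·(0.01821 + 0.09011·e^(−0.04·21.6)) = 0.8257
sugar = (3.2 − 0.8257)·4.0·20.3

192.7935 g


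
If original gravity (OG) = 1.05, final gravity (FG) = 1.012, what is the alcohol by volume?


ABV = (OG − FG) · 131.25
ABV = (1.05 − 1.012) · 131.25

4.9875 % ABV


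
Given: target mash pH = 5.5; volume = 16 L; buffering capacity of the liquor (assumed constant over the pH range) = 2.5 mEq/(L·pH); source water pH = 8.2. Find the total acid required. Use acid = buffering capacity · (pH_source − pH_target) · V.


acid = 2.5 · (8.2 − 5.5) · 16

108.0000 mEq


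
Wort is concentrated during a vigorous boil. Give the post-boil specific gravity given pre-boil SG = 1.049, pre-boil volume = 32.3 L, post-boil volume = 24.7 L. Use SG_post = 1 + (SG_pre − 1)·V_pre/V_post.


pts_pre = (1.049 − 1)·1000 = 49.0000
pts_post = 49.0000·32.3/24.7 = 64.0769
SG_post = 1 + 64.0769/1000

1.0641


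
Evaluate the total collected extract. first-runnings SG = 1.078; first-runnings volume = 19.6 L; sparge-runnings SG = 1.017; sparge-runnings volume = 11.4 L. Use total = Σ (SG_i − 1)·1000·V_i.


first = (1.078 − 1)·1000·19.6 = 1528.8000
sparge = (1.017 − 1)·1000·11.4 = 193.8000
total = 1528.8000 + 193.8000

1722.6000 gravity·L


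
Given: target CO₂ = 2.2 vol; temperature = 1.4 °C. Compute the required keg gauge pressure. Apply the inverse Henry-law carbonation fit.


psi = vols/(0.01821 + 0.09011·e^(−0.04·T)) − 14.695
psi = 2.2/(0.01821 + 0.09011·e^(−0.04·1.4)) − 14.695

6.5790 psi


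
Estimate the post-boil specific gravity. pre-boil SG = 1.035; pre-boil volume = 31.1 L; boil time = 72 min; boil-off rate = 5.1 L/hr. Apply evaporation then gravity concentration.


V_post = V_pre − rate·(t/60);  SG_post = 1 + (SG_pre−1)·V_pre/V_post
V_post = 31.1 − 5.1·(72/60) = 24.9800
SG_post = 1 + (1.035 − 1)·31.1/24.9800

1.0436


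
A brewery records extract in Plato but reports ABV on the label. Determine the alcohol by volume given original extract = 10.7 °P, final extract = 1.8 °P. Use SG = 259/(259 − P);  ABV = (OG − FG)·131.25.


OG = 259/(259 − 10.7) = 1.0431
FG = 259/(259 − 1.8) = 1.0070
ABV = (1.0431 − 1.0070)·131.25

4.7374 % ABV


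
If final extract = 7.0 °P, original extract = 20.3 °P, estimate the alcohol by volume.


SG = 259/(259 − P);  ABV = (OG − FG)·131.25
OG = 259/(259 − 20.3) = 1.0850
FG = 259/(259 − 7.0) = 1.0278
ABV = (1.0850 − 1.0278)·131.25

7.5162 % ABV


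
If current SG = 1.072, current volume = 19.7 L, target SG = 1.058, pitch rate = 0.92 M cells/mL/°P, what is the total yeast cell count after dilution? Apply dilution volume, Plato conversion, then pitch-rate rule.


V_w = V·((SG_c−1)/(SG_t−1)−1);  °P = 259 − 259/SG_t;  cells = rate·(V+V_w)·°P
V_w = 19.7·((1.072−1)/(1.058−1)−1) = 4.7552
V_final = 19.7 + 4.7552 = 24.4552
°P = 259 − 259/1.058 = 14.1985
cells = 0.92·24.4552·14.1985

319.4483 billion cells


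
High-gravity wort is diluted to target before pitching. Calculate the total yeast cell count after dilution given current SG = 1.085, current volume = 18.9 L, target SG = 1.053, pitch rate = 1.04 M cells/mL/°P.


V_w = V·((SG_c−1)/(SG_t−1)−1);  °P = 259 − 259/SG_t;  cells = rate·(V+V_w)·°P
V_w = 18.9·((1.085−1)/(1.053−1)−1) = 11.4113
V_final = 18.9 + 11.4113 = 30.3113
°P = 259 − 259/1.053 = 13.0361
cells = 1.04·30.3113·13.0361

410.9467 billion cells


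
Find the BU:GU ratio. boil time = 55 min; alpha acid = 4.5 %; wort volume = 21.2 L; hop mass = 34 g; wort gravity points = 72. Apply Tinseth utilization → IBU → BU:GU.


U = 1.65·0.000125^(GP/1000)·(1−e^(−0.04t))/4.15;  IBU = (α/100)·m·U·1000/V;  BU:GU = IBU/GP
U = 1.65·0.000125^(72/1000)·(1−e^(−0.04·55))/4.15 = 0.1851
IBU = (4.5/100)·34·0.1851·1000/21.2 = 13.3588
BU:GU = 13.3588/72

0.1855


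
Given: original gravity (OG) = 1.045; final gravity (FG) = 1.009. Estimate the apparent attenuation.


AA = (OG − FG)/(OG − 1) · 100
AA = (1.045 − 1.009)/(1.045 − 1) · 100

80.0000 %


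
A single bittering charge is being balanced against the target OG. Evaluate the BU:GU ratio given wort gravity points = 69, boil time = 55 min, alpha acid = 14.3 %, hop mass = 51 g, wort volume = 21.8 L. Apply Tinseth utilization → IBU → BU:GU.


U = 1.65·0.000125^(GP/1000)·(1−e^(−0.04t))/4.15;  IBU = (α/100)·m·U·1000/V;  BU:GU = IBU/GP
U = 1.65·0.000125^(69/1000)·(1−e^(−0.04·55))/4.15 = 0.1902
IBU = (14.3/100)·51·0.1902·1000/21.8 = 63.6166
BU:GU = 63.6166/69

0.9220


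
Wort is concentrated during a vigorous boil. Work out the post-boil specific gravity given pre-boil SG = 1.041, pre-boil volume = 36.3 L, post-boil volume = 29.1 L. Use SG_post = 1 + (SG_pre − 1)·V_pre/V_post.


pts_pre = (1.041 − 1)·1000 = 41.0000
pts_post = 41.0000·36.3/29.1 = 51.1443
SG_post = 1 + 51.1443/1000

1.0511


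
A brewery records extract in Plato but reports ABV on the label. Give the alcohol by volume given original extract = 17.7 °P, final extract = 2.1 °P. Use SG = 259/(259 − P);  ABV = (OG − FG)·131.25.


OG = 259/(259 − 17.7) = 1.0734
FG = 259/(259 − 2.1) = 1.0082
ABV = (1.0734 − 1.0082)·131.25

8.5547 % ABV


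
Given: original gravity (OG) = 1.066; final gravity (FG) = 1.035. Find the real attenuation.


AA = (OG−FG)/(OG−1)·100;  RA = AA·0.8192
AA = (1.066 − 1.035)/(1.066 − 1)·100 = 46.9697
RA = 46.9697·0.8192

38.4776 %


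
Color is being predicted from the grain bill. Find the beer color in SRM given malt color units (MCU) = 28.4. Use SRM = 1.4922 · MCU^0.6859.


SRM = 1.4922 · 28.4^0.6859

14.8135 SRM


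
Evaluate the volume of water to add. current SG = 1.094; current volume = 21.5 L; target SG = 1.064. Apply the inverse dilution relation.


V_water = V·((SG_curr − 1)/(SG_target − 1) − 1)
V_water = 21.5·((1.094 − 1)/(1.064 − 1) − 1)

10.0781 L


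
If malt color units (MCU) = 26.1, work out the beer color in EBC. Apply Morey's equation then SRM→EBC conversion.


SRM = 1.4922·MCU^0.6859;  EBC = SRM·1.97
SRM = 1.4922·26.1^0.6859 = 13.9798
EBC = 13.9798·1.97

27.5402 EBC


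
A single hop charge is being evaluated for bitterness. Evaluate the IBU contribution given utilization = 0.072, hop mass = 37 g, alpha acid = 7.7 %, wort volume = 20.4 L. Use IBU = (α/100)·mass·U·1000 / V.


IBU = (7.7/100)·37·0.072·1000 / 20.4

10.0553 IBU


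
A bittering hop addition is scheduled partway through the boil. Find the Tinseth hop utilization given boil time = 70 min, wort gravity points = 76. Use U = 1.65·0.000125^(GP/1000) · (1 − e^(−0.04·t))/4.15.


bigness = 1.65·0.000125^(76/1000) = 0.8334
boil_factor = (1 − e^(−0.04·70))/4.15 = 0.2263
U = 0.8334 · 0.2263

0.1886


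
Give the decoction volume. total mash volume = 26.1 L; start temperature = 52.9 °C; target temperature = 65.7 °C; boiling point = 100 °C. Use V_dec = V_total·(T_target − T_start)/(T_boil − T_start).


V_dec = 26.1·(65.7 − 52.9)/(100 − 52.9)

7.0930 L


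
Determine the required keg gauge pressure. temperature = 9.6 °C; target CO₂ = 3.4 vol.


psi = vols/(0.01821 + 0.09011·e^(−0.04·T)) − 14.695
psi = 3.4/(0.01821 + 0.09011·e^(−0.04·9.6)) − 14.695

28.0257 psi


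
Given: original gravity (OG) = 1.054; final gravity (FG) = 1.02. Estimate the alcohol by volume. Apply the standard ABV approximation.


ABV = (OG − FG) · 131.25
ABV = (1.054 − 1.02) · 131.25

4.4625 % ABV


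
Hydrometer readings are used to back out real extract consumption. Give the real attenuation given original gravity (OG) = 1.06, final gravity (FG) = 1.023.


AA = (OG−FG)/(OG−1)·100;  RA = AA·0.8192
AA = (1.06 − 1.023)/(1.06 − 1)·100 = 61.6667
RA = 61.6667·0.8192

50.5173 %


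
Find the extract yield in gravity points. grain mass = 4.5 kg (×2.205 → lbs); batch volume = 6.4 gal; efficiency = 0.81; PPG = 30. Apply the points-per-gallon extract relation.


points = lbs × PPG × eff / vol
lbs = 4.5 × 2.205 = 9.9225
points = 9.9225 × 30 × 0.81 / 6.4

37.6745 points


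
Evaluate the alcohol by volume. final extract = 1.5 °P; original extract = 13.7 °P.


SG = 259/(259 − P);  ABV = (OG − FG)·131.25
OG = 259/(259 − 13.7) = 1.0558
FG = 259/(259 − 1.5) = 1.0058
ABV = (1.0558 − 1.0058)·131.25

6.5657 % ABV


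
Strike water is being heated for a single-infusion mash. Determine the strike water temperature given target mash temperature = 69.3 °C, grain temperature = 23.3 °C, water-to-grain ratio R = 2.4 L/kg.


T_strike = (0.41/R)·(T_mash − T_grain) + T_mash
T_strike = (0.41/2.4)·(69.3 − 23.3) + 69.3

77.1583 °C


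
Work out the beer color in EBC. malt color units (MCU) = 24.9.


SRM = 1.4922·MCU^0.6859;  EBC = SRM·1.97
SRM = 1.4922·24.9^0.6859 = 13.5357
EBC = 13.5357·1.97

26.6653 EBC


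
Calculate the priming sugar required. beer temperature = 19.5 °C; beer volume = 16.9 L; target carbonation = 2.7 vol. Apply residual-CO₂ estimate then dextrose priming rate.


residual = 14.695·(0.01821 + 0.09011·e^(−0.04·T));  sugar = (target − residual)·4.0·V
residual = 14.695·(0.01821 + 0.09011·e^(−0.04·19.5)) = 0.8746
sugar = (2.7 − 0.8746)·4.0·16.9

123.3969 g


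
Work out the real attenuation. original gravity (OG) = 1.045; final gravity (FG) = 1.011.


AA = (OG−FG)/(OG−1)·100;  RA = AA·0.8192
AA = (1.045 − 1.011)/(1.045 − 1)·100 = 75.5556
RA = 75.5556·0.8192

61.8951 %


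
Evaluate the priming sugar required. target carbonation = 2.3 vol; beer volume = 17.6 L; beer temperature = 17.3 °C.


residual = 14.695·(0.01821 + 0.09011·e^(−0.04·T));  sugar = (target − residual)·4.0·V
residual = 14.695·(0.01821 + 0.09011·e^(−0.04·17.3)) = 0.9304
sugar = (2.3 − 0.9304)·4.0·17.6

96.4171 g


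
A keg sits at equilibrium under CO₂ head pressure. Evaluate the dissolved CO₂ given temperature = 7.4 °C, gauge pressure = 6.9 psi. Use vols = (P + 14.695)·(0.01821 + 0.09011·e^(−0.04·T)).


vols = (6.9 + 14.695)·(0.01821 + 0.09011·e^(−0.04·7.4))

1.8406 volumes


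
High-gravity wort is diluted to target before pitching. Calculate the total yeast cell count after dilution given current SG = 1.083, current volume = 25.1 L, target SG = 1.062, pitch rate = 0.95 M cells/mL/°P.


V_w = V·((SG_c−1)/(SG_t−1)−1);  °P = 259 − 259/SG_t;  cells = rate·(V+V_w)·°P
V_w = 25.1·((1.083−1)/(1.062−1)−1) = 8.5016
V_final = 25.1 + 8.5016 = 33.6016
°P = 259 − 259/1.062 = 15.1205
cells = 0.95·33.6016·15.1205

482.6704 billion cells


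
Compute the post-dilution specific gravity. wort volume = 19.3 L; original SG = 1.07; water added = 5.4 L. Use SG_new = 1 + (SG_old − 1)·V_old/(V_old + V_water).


pts = (1.07 − 1)·1000·19.3/(19.3 + 5.4) = 54.6964
SG_new = 1 + 54.6964/1000

1.0547


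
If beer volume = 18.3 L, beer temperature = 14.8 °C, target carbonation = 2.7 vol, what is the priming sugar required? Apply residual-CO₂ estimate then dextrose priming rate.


residual = 14.695·(0.01821 + 0.09011·e^(−0.04·T));  sugar = (target − residual)·4.0·V
residual = 14.695·(0.01821 + 0.09011·e^(−0.04·14.8)) = 1.0002
sugar = (2.7 − 1.0002)·4.0·18.3

124.4289 g


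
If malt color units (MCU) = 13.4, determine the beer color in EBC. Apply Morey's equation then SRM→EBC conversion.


SRM = 1.4922·MCU^0.6859;  EBC = SRM·1.97
SRM = 1.4922·13.4^0.6859 = 8.8493
EBC = 8.8493·1.97

17.4331 EBC


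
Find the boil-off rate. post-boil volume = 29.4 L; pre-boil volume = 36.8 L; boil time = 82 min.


rate = (V_pre − V_post) / (t_min/60)
rate = (36.8 − 29.4) / (82/60)

5.4146 L/hr


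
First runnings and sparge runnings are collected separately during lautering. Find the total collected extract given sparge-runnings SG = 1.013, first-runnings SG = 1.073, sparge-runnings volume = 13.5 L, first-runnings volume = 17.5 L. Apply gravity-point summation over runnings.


total = Σ (SG_i − 1)·1000·V_i
first = (1.073 − 1)·1000·17.5 = 1277.5000
sparge = (1.013 − 1)·1000·13.5 = 175.5000
total = 1277.5000 + 175.5000

1453.0000 gravity·L


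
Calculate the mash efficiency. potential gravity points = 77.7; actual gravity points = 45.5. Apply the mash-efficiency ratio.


efficiency = actual / potential × 100
efficiency = 45.5 / 77.7 × 100

58.5586 %


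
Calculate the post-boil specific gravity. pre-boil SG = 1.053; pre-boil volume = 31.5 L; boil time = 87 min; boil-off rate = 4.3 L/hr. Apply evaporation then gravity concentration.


V_post = V_pre − rate·(t/60);  SG_post = 1 + (SG_pre−1)·V_pre/V_post
V_post = 31.5 − 4.3·(87/60) = 25.2650
SG_post = 1 + (1.053 − 1)·31.5/25.2650

1.0661


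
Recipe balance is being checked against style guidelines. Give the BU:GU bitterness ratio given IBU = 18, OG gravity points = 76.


BU:GU = IBU / OG_points
BU:GU = 18 / 76

0.2368


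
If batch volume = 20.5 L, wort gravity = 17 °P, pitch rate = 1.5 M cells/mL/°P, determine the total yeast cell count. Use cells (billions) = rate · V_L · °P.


cells = 1.5 · 20.5 · 17

522.7500 billion cells


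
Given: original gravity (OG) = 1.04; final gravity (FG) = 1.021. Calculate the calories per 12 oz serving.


ABW = (OG−FG)·131.25·0.79/FG;  °P = 259 − 259/SG (for OG→OE and FG→AE);  RE = 0.1808·OE + 0.8192·AE;  Cal = (6.9·ABW + 4·(RE−0.1))·FG·3.55
ABW = (1.04 − 1.021)·131.25·0.79/1.021 = 1.9295
OE = 259 − 259/1.04 = 9.9615 °P
AE = 259 − 259/1.021 = 5.3271 °P
RE = 0.1808·9.9615 + 0.8192·5.3271 = 6.1650 °P
Cal = (6.9·1.9295 + 4·(6.1650−0.1))·1.021·3.55

136.1887 kcal


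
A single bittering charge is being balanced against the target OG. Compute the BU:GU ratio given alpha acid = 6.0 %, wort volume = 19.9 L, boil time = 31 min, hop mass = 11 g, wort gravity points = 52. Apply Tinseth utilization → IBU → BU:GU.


U = 1.65·0.000125^(GP/1000)·(1−e^(−0.04t))/4.15;  IBU = (α/100)·m·U·1000/V;  BU:GU = IBU/GP
U = 1.65·0.000125^(52/1000)·(1−e^(−0.04·31))/4.15 = 0.1771
IBU = (6.0/100)·11·0.1771·1000/19.9 = 5.8722
BU:GU = 5.8722/52

0.1129


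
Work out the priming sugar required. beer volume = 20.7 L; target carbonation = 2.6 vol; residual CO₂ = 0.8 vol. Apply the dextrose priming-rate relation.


sugar = (target − residual)·4.0·V
sugar = (2.6 − 0.8)·4.0·20.7

149.0400 g


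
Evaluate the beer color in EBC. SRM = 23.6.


EBC = SRM · 1.97
EBC = 23.6 · 1.97

46.4920 EBC


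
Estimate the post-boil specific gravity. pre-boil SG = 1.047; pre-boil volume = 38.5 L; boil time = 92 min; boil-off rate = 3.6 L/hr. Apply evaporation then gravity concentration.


V_post = V_pre − rate·(t/60);  SG_post = 1 + (SG_pre−1)·V_pre/V_post
V_post = 38.5 − 3.6·(92/60) = 32.9800
SG_post = 1 + (1.047 − 1)·38.5/32.9800

1.0549


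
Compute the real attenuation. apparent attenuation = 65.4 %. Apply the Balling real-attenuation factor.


RA = AA · 0.8192
RA = 65.4 · 0.8192

53.5757 %


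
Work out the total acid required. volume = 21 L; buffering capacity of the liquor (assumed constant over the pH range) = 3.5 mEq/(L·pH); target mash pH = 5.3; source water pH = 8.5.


acid = buffering capacity · (pH_source − pH_target) · V
acid = 3.5 · (8.5 − 5.3) · 21

235.2000 mEq


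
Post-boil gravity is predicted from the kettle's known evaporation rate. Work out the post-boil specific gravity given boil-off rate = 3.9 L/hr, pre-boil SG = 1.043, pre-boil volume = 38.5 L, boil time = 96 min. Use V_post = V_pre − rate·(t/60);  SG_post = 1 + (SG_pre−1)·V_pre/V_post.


V_post = 38.5 − 3.9·(96/60) = 32.2600
SG_post = 1 + (1.043 − 1)·38.5/32.2600

1.0513


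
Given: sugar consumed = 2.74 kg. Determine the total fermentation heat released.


Q = m_sugar · 590 kJ/kg
Q = 2.74 · 590

1616.6000 kJ


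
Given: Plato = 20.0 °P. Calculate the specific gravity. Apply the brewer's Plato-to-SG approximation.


SG = 259/(259 − P)
SG = 259/(259 − 20.0)

1.0837


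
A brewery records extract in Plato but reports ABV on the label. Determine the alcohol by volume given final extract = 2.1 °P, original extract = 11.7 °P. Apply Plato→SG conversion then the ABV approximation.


SG = 259/(259 − P);  ABV = (OG − FG)·131.25
OG = 259/(259 − 11.7) = 1.0473
FG = 259/(259 − 2.1) = 1.0082
ABV = (1.0473 − 1.0082)·131.25

5.1367 % ABV


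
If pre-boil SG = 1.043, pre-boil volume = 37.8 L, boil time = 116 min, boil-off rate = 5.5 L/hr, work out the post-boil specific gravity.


V_post = V_pre − rate·(t/60);  SG_post = 1 + (SG_pre−1)·V_pre/V_post
V_post = 37.8 − 5.5·(116/60) = 27.1667
SG_post = 1 + (1.043 − 1)·37.8/27.1667

1.0598


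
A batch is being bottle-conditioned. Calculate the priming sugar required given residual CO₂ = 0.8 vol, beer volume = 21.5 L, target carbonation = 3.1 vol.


sugar = (target − residual)·4.0·V
sugar = (3.1 − 0.8)·4.0·21.5

197.8000 g


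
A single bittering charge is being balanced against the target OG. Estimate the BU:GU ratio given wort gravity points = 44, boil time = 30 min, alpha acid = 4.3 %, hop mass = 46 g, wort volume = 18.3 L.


U = 1.65·0.000125^(GP/1000)·(1−e^(−0.04t))/4.15;  IBU = (α/100)·m·U·1000/V;  BU:GU = IBU/GP
U = 1.65·0.000125^(44/1000)·(1−e^(−0.04·30))/4.15 = 0.1871
IBU = (4.3/100)·46·0.1871·1000/18.3 = 20.2223
BU:GU = 20.2223/44

0.4596


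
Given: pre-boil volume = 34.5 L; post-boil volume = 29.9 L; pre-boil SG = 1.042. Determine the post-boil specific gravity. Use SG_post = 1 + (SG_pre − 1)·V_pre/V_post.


pts_pre = (1.042 − 1)·1000 = 42.0000
pts_post = 42.0000·34.5/29.9 = 48.4615
SG_post = 1 + 48.4615/1000

1.0485


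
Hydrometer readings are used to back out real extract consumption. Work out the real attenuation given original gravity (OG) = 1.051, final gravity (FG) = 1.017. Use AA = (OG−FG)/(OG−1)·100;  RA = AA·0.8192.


AA = (1.051 − 1.017)/(1.051 − 1)·100 = 66.6667
RA = 66.6667·0.8192

54.6133 %


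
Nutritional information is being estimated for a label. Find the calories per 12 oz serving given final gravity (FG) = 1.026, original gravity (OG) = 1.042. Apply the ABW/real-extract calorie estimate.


ABW = (OG−FG)·131.25·0.79/FG;  °P = 259 − 259/SG (for OG→OE and FG→AE);  RE = 0.1808·OE + 0.8192·AE;  Cal = (6.9·ABW + 4·(RE−0.1))·FG·3.55
ABW = (1.042 − 1.026)·131.25·0.79/1.026 = 1.6170
OE = 259 − 259/1.042 = 10.4395 °P
AE = 259 − 259/1.026 = 6.5634 °P
RE = 0.1808·10.4395 + 0.8192·6.5634 = 7.2642 °P
Cal = (6.9·1.6170 + 4·(7.2642−0.1))·1.026·3.55

145.0134 kcal


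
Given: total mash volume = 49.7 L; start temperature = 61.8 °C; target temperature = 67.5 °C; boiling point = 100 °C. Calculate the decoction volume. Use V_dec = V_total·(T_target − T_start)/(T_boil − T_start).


V_dec = 49.7·(67.5 − 61.8)/(100 − 61.8)

7.4160 L


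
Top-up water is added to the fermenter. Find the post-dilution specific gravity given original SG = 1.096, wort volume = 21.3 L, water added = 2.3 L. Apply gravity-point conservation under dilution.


SG_new = 1 + (SG_old − 1)·V_old/(V_old + V_water)
pts = (1.096 − 1)·1000·21.3/(21.3 + 2.3) = 86.6441
SG_new = 1 + 86.6441/1000

1.0866


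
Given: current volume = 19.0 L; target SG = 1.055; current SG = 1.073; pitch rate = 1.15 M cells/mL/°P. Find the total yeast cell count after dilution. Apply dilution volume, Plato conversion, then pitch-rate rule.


V_w = V·((SG_c−1)/(SG_t−1)−1);  °P = 259 − 259/SG_t;  cells = rate·(V+V_w)·°P
V_w = 19.0·((1.073−1)/(1.055−1)−1) = 6.2182
V_final = 19.0 + 6.2182 = 25.2182
°P = 259 − 259/1.055 = 13.5024
cells = 1.15·25.2182·13.5024

391.5810 billion cells


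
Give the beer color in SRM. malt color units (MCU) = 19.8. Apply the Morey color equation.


SRM = 1.4922 · MCU^0.6859
SRM = 1.4922 · 19.8^0.6859

11.5667 SRM


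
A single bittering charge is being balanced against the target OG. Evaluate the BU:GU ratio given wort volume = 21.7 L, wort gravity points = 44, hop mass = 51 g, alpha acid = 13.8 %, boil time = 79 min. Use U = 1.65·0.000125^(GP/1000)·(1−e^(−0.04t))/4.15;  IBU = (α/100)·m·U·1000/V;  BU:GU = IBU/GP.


U = 1.65·0.000125^(44/1000)·(1−e^(−0.04·79))/4.15 = 0.2564
IBU = (13.8/100)·51·0.2564·1000/21.7 = 83.1499
BU:GU = 83.1499/44

1.8898


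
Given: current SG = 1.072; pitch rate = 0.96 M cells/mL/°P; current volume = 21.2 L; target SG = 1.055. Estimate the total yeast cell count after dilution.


V_w = V·((SG_c−1)/(SG_t−1)−1);  °P = 259 − 259/SG_t;  cells = rate·(V+V_w)·°P
V_w = 21.2·((1.072−1)/(1.055−1)−1) = 6.5527
V_final = 21.2 + 6.5527 = 27.7527
°P = 259 − 259/1.055 = 13.5024
cells = 0.96·27.7527·13.5024

359.7385 billion cells


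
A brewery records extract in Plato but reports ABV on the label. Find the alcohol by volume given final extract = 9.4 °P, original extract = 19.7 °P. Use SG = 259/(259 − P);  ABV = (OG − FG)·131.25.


OG = 259/(259 − 19.7) = 1.0823
FG = 259/(259 − 9.4) = 1.0377
ABV = (1.0823 − 1.0377)·131.25

5.8620 % ABV
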